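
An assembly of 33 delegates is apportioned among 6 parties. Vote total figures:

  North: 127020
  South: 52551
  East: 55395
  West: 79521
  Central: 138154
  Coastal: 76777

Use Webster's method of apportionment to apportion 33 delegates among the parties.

North: 8, South: 3, East: 3, West: 5, Central: 9, Coastal: 5

Standard divisor 529418/33 ≈ 16042.97; standard quotas: North 7.917, South 3.276, East 3.453, West 4.957, Central 8.611, Coastal 4.786.
Rounding to the nearest integer gives North 8, South 3, East 3, West 5, Central 9, Coastal 5 — total 33, matching the house size, so no adjustment is needed.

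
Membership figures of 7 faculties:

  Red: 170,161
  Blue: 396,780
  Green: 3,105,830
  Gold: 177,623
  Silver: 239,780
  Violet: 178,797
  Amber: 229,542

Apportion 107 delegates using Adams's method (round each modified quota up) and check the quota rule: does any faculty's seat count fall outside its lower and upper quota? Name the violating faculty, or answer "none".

Green

Standard quotas: Red 4.047, Blue 9.438, Green 73.874, Gold 4.225, Silver 5.703, Violet 4.253, Amber 5.460.
Adams allocation: Red 4, Blue 10, Green 71, Gold 5, Silver 6, Violet 5, Amber 6.
Green has quota 73.874 (lower 73, upper 74) but receives 71 — outside the quota interval.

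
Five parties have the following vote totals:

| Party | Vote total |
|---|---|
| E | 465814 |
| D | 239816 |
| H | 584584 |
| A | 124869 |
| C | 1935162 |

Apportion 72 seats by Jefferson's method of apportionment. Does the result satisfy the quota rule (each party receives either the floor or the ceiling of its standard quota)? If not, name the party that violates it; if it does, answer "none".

Standard quotas: E 10.011, D 5.154, H 12.563, A 2.684, C 41.588.
Jefferson allocation: E 10, D 5, H 12, A 2, C 43.
C has quota 41.588 (lower 41, upper 42) but receives 43 — outside the quota interval.

C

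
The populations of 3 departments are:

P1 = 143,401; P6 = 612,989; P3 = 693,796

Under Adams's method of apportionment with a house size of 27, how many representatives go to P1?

Standard divisor 1450186/27 ≈ 53710.593; standard quotas: P1 2.670, P6 11.413, P3 12.917.
Rounding up gives 3, 12, 13 = 28 seats, so the divisor must be adjusted.
With modified divisor 56800: modified quotas P1 2.525, P6 10.792, P3 12.215.
Rounding up: P1 3, P6 11, P3 13 (total 27).
P1 receives 3.

3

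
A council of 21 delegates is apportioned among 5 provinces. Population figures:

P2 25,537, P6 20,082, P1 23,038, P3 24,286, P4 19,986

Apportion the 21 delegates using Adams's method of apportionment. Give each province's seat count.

Standard divisor 112929/21 ≈ 5377.571; standard quotas: P2 4.749, P6 3.734, P1 4.284, P3 4.516, P4 3.717.
Rounding up gives 5, 4, 5, 5, 4 = 23 seats, so the divisor must be adjusted.
With modified divisor 6200: modified quotas P2 4.119, P6 3.239, P1 3.716, P3 3.917, P4 3.224.
Rounding up: P2 5, P6 4, P1 4, P3 4, P4 4 (total 21).

P2 5; P6 4; P1 4; P3 4; P4 4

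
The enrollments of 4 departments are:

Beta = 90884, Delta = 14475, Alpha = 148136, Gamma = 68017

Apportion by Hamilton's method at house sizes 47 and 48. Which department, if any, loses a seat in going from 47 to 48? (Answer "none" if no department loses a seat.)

At 47 seats: Beta 13, Delta 2, Alpha 22, Gamma 10.
At 48 seats: Beta 14, Delta 2, Alpha 22, Gamma 10.
No department's allocation decreased.

none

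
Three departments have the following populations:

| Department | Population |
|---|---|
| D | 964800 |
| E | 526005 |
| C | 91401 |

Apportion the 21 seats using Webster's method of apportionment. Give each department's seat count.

Standard divisor 1582206/21 ≈ 75343.143; standard quotas: D 12.805, E 6.981, C 1.213.
Rounding to the nearest integer gives D 13, E 7, C 1 — total 21, matching the house size, so no adjustment is needed.

D=13, E=7, C=1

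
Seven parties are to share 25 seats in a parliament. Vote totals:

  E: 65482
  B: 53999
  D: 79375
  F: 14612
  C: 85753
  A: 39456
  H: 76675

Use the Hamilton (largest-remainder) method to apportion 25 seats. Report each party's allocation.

E: 4, B: 3, D: 5, F: 1, C: 5, A: 2, H: 5

The standard divisor is 415352/25 ≈ 16614.08.
Standard quotas: E 3.9414, B 3.2502, D 4.7776, F 0.8795, C 5.1615, A 2.3749, H 4.6151.
Lower quotas: E 3, B 3, D 4, F 0, C 5, A 2, H 4 (sum 21, leaving 4 seats).
Remainders in descending order: E 0.9414, F 0.8795, D 0.7776, H 0.6151, A 0.3749, B 0.2502, C 0.1615.
The surplus seats go to E, F, D, H.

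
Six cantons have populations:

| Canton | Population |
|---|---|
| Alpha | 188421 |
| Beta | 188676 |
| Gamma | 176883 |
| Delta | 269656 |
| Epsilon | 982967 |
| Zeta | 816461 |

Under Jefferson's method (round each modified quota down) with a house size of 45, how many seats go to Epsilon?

Standard divisor 2623064/45 ≈ 58290.311; standard quotas: Alpha 3.232, Beta 3.237, Gamma 3.035, Delta 4.626, Epsilon 16.863, Zeta 14.007.
Rounding down gives 3, 3, 3, 4, 16, 14 = 43 seats, so the divisor must be adjusted.
With modified divisor 54520: modified quotas Alpha 3.456, Beta 3.461, Gamma 3.244, Delta 4.946, Epsilon 18.029, Zeta 14.975.
Rounding down: Alpha 3, Beta 3, Gamma 3, Delta 4, Epsilon 18, Zeta 14 (total 45).
Epsilon receives 18.

18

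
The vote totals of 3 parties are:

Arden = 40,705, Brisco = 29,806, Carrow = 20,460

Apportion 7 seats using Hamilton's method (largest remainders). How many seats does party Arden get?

Standard divisor: 90971 ÷ 7 ≈ 12995.857.
Standard quotas: Arden 3.1322, Brisco 2.2935, Carrow 1.5743.
Lower quotas: Arden 3, Brisco 2, Carrow 1 (sum 6, leaving 1 seat).
Remainders in descending order: Carrow 0.5743, Brisco 0.2935, Arden 0.1322.
Largest remainder: Carrow receives the extra seat.
Arden receives 3.

3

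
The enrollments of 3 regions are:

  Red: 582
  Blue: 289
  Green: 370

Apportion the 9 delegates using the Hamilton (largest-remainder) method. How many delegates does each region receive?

Red 4, Blue 2, Green 3

Total 1241; standard divisor 1241/9 ≈ 137.889.
Standard quotas: Red 4.221, Blue 2.096, Green 2.683.
Lower quotas: Red 4, Blue 2, Green 2 (sum 8, leaving 1 seat).
Remainders in descending order: Green 0.683, Red 0.221, Blue 0.096.
The surplus seat goes to Green.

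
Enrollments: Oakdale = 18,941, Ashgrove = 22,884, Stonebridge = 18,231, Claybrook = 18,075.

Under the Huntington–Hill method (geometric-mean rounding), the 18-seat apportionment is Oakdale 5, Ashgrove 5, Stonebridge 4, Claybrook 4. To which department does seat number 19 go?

Priority for the next seat is population ÷ (√(s·(s+1))).
Priorities: Oakdale 3458.138, Ashgrove 4178.028, Stonebridge 4076.576, Claybrook 4041.693.
Highest priority: Ashgrove.

Ashgrove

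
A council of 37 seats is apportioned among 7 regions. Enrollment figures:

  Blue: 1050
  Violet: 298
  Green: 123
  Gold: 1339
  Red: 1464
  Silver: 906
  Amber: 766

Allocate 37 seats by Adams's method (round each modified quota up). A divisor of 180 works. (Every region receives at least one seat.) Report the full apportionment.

With modified divisor 180: modified quotas Blue 5.833, Violet 1.656, Green 0.683, Gold 7.439, Red 8.133, Silver 5.033, Amber 4.256.
Rounding up: Blue 6, Violet 2, Green 1, Gold 8, Red 9, Silver 6, Amber 5 (total 37).

Blue: 6; Violet: 2; Green: 1; Gold: 8; Red: 9; Silver: 6; Amber: 5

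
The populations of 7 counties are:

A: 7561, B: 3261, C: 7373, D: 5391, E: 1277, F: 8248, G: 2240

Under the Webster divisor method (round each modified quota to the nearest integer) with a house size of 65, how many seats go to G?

Standard divisor 35351/65 ≈ 543.862; standard quotas: A 13.902, B 5.996, C 13.557, D 9.912, E 2.348, F 15.166, G 4.119.
Rounding to the nearest integer gives A 14, B 6, C 14, D 10, E 2, F 15, G 4 — total 65, matching the house size, so no adjustment is needed.
G receives 4.

4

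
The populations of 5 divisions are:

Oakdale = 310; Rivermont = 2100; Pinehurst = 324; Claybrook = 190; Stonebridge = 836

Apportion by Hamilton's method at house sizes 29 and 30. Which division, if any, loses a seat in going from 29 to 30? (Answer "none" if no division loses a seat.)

At 29 seats: Oakdale 2, Rivermont 16, Pinehurst 3, Claybrook 2, Stonebridge 6.
At 30 seats: Oakdale 2, Rivermont 17, Pinehurst 3, Claybrook 1, Stonebridge 7.
Claybrook drops from 2 to 1.

Claybrook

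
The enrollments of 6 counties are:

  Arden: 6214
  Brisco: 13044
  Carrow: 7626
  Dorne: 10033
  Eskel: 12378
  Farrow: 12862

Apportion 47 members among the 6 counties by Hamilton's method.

Standard divisor: 62157 ÷ 47 ≈ 1322.489.
Standard quotas: Arden 4.6987, Brisco 9.8632, Carrow 5.7664, Dorne 7.5865, Eskel 9.3596, Farrow 9.7256.
Lower quotas: Arden 4, Brisco 9, Carrow 5, Dorne 7, Eskel 9, Farrow 9 (sum 43, leaving 4 seats).
Remainders in descending order: Brisco 0.8632, Carrow 0.7664, Farrow 0.7256, Arden 0.6987, Dorne 0.5865, Eskel 0.3596.
Largest remainders: Brisco, Carrow, Farrow, Arden receive the extra seats.

Arden=5, Brisco=10, Carrow=6, Dorne=7, Eskel=9, Farrow=10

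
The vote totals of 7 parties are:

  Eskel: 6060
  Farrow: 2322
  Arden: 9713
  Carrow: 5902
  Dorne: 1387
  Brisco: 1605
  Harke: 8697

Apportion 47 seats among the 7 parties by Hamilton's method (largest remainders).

Eskel: 8, Farrow: 3, Arden: 13, Carrow: 8, Dorne: 2, Brisco: 2, Harke: 11

Standard divisor: 35686 ÷ 47 ≈ 759.277.
Standard quotas: Eskel 7.9813, Farrow 3.0582, Arden 12.7924, Carrow 7.7732, Dorne 1.8267, Brisco 2.1139, Harke 11.4543.
Lower quotas: Eskel 7, Farrow 3, Arden 12, Carrow 7, Dorne 1, Brisco 2, Harke 11 (sum 43, leaving 4 seats).
Remainders in descending order: Eskel 0.9813, Dorne 0.8267, Arden 0.7924, Carrow 0.7732, Harke 0.4543, Brisco 0.1139, Farrow 0.0582.
Largest remainders: Eskel, Dorne, Arden, Carrow receive the extra seats.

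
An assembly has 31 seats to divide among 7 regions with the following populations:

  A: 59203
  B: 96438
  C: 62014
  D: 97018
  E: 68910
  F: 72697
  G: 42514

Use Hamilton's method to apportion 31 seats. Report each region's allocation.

The standard divisor is 498794/31 ≈ 16090.129.
Standard quotas: A 3.6795, B 5.9936, C 3.8542, D 6.0297, E 4.2827, F 4.5181, G 2.6422.
Lower quotas: A 3, B 5, C 3, D 6, E 4, F 4, G 2 (sum 27, leaving 4 seats).
Remainders in descending order: B 0.9936, C 0.8542, A 0.6795, G 0.6422, F 0.5181, E 0.2827, D 0.0297.
Largest remainders: B, C, A, G receive the extra seats.

A 4, B 6, C 4, D 6, E 4, F 4, G 3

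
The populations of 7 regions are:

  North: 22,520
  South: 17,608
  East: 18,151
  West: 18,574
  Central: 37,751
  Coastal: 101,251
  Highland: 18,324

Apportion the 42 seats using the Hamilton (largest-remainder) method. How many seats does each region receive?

North 4, South 3, East 3, West 4, Central 7, Coastal 18, Highland 3

Total 234179; standard divisor 234179/42 ≈ 5575.69.
Standard quotas: North 4.0390, South 3.1580, East 3.2554, West 3.3312, Central 6.7706, Coastal 18.1594, Highland 3.2864.
Lower quotas: North 4, South 3, East 3, West 3, Central 6, Coastal 18, Highland 3 (sum 40, leaving 2 seats).
Remainders in descending order: Central 0.7706, West 0.3312, Highland 0.2864, East 0.2554, Coastal 0.1594, South 0.1580, North 0.0390.
Largest remainders: Central, West receive the extra seats.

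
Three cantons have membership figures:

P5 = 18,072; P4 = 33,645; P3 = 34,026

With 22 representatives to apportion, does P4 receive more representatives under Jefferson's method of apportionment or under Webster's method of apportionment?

Jefferson: P5 4, P4 9, P3 9.
Webster: P5 5, P4 8, P3 9.
P4 gets 9 under Jefferson and 8 under Webster.

Jefferson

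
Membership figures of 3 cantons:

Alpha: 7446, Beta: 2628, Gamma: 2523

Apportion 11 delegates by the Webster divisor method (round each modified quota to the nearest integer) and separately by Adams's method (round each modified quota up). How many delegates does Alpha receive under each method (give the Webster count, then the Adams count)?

7 and 6

Webster: Alpha 7, Beta 2, Gamma 2.
Adams: Alpha 6, Beta 3, Gamma 2.
Alpha gets 7 under Webster and 6 under Adams.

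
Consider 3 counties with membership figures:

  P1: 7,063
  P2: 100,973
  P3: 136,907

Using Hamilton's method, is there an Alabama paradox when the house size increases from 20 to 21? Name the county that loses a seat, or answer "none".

P1

At 20 seats: P1 1, P2 8, P3 11.
At 21 seats: P1 0, P2 9, P3 12.
P1 drops from 1 to 0.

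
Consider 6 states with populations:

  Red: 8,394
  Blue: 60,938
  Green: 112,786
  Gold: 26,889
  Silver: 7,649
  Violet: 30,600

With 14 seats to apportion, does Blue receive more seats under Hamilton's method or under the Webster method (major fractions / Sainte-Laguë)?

Hamilton: Red 1, Blue 3, Green 6, Gold 2, Silver 0, Violet 2.
Webster: Red 0, Blue 4, Green 6, Gold 2, Silver 0, Violet 2.
Blue gets 3 under Hamilton and 4 under Webster.

Webster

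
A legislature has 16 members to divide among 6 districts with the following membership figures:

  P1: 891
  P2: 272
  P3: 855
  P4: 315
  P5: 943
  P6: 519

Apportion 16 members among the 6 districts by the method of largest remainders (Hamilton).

P1: 4; P2: 1; P3: 4; P4: 1; P5: 4; P6: 2

Total 3795; standard divisor 3795/16 ≈ 237.188.
Standard quotas: P1 3.757, P2 1.147, P3 3.605, P4 1.328, P5 3.976, P6 2.188.
Lower quotas: P1 3, P2 1, P3 3, P4 1, P5 3, P6 2 (sum 13, leaving 3 seats).
Remainders in descending order: P5 0.976, P1 0.757, P3 0.605, P4 0.328, P6 0.188, P2 0.147.
The surplus seats go to P5, P1, P3.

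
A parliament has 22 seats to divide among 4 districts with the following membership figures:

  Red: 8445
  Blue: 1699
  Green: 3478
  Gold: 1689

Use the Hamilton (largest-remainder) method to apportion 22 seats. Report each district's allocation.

Red=12, Blue=3, Green=5, Gold=2

The standard divisor is 15311/22 ≈ 695.955.
Standard quotas: Red 12.1344, Blue 2.4413, Green 4.9975, Gold 2.4269.
Lower quotas: Red 12, Blue 2, Green 4, Gold 2 (sum 20, leaving 2 seats).
Remainders in descending order: Green 0.9975, Blue 0.4413, Gold 0.4269, Red 0.1344.
Largest remainders: Green, Blue receive the extra seats.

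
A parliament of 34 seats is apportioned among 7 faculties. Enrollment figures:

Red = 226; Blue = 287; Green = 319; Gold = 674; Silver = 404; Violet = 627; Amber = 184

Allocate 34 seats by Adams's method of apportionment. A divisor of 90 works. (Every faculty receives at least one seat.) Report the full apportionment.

With modified divisor 90: modified quotas Red 2.511, Blue 3.189, Green 3.544, Gold 7.489, Silver 4.489, Violet 6.967, Amber 2.044.
Rounding up: Red 3, Blue 4, Green 4, Gold 8, Silver 5, Violet 7, Amber 3 (total 34).

Red 3, Blue 4, Green 4, Gold 8, Silver 5, Violet 7, Amber 3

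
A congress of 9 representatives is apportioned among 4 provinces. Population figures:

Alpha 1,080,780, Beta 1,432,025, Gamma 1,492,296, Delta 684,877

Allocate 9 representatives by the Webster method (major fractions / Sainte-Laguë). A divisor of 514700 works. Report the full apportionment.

Alpha 2; Beta 3; Gamma 3; Delta 1

With modified divisor 514700: modified quotas Alpha 2.100, Beta 2.782, Gamma 2.899, Delta 1.331.
Rounding to the nearest integer: Alpha 2, Beta 3, Gamma 3, Delta 1 (total 9).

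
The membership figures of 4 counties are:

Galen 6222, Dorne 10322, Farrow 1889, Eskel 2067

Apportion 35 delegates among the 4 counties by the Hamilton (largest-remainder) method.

Galen 11, Dorne 18, Farrow 3, Eskel 3

Total 20500; standard divisor 20500/35 ≈ 585.714.
Standard quotas: Galen 10.6229, Dorne 17.6229, Farrow 3.2251, Eskel 3.5290.
Lower quotas: Galen 10, Dorne 17, Farrow 3, Eskel 3 (sum 33, leaving 2 seats).
Remainders in descending order: Galen 0.6229, Dorne 0.6229, Eskel 0.5290, Farrow 0.2251.
The surplus seats go to Galen, Dorne.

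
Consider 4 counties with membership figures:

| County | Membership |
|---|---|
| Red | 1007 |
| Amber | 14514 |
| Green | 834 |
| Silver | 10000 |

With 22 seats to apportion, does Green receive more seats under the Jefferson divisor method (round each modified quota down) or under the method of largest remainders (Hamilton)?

Jefferson: Red 0, Amber 13, Green 0, Silver 9.
Hamilton: Red 1, Amber 12, Green 1, Silver 8.
Green gets 0 under Jefferson and 1 under Hamilton.

Hamilton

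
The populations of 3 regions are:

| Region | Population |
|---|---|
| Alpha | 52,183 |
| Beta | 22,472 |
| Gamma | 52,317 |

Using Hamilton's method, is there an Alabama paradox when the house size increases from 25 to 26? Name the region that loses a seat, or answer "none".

Beta

At 25 seats: Alpha 10, Beta 5, Gamma 10.
At 26 seats: Alpha 11, Beta 4, Gamma 11.
Beta drops from 5 to 4.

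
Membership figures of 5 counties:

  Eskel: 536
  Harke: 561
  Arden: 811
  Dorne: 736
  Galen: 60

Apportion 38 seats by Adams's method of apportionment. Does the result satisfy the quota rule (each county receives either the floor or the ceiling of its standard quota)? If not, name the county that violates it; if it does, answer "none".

Standard quotas: Eskel 7.533, Harke 7.884, Arden 11.397, Dorne 10.343, Galen 0.843.
Adams allocation: Eskel 8, Harke 8, Arden 11, Dorne 10, Galen 1.
Every allocation lies between the lower and upper quota.

none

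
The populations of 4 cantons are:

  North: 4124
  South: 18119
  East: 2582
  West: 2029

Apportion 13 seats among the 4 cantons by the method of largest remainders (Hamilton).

The standard divisor is 26854/13 ≈ 2065.692.
Standard quotas: North 1.9964, South 8.7714, East 1.2499, West 0.9822.
Lower quotas: North 1, South 8, East 1, West 0 (sum 10, leaving 3 seats).
Remainders in descending order: North 0.9964, West 0.9822, South 0.7714, East 0.2499.
Largest remainders: North, West, South receive the extra seats.

North=2; South=9; East=1; West=1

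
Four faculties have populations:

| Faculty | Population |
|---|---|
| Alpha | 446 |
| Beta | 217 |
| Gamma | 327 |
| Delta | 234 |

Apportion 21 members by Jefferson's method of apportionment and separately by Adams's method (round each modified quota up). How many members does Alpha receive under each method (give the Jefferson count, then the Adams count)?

8 and 7

Jefferson: Alpha 8, Beta 3, Gamma 6, Delta 4.
Adams: Alpha 7, Beta 4, Gamma 6, Delta 4.
Alpha gets 8 under Jefferson and 7 under Adams.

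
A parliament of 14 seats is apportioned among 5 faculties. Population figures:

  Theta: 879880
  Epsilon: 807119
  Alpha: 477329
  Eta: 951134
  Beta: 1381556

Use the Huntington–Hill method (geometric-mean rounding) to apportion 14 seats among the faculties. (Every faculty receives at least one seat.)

Theta=3; Epsilon=2; Alpha=2; Eta=3; Beta=4

With divisor 333514: modified quotas Theta 2.638, Epsilon 2.420, Alpha 1.431, Eta 2.852, Beta 4.142.
Geometric-mean thresholds: Theta √(2·3)=2.449, Epsilon √(2·3)=2.449, Alpha √(1·2)=1.414, Eta √(2·3)=2.449, Beta √(4·5)=4.472.
Each quota rounded against its threshold gives Theta 3, Epsilon 2, Alpha 2, Eta 3, Beta 4 (total 14).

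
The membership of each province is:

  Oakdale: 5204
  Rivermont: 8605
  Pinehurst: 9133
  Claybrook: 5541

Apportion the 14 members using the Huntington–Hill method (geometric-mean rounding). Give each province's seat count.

With divisor 2083: modified quotas Oakdale 2.498, Rivermont 4.131, Pinehurst 4.385, Claybrook 2.660.
Geometric-mean thresholds: Oakdale √(2·3)=2.449, Rivermont √(4·5)=4.472, Pinehurst √(4·5)=4.472, Claybrook √(2·3)=2.449.
Each quota rounded against its threshold gives Oakdale 3, Rivermont 4, Pinehurst 4, Claybrook 3 (total 14).

Oakdale 3, Rivermont 4, Pinehurst 4, Claybrook 3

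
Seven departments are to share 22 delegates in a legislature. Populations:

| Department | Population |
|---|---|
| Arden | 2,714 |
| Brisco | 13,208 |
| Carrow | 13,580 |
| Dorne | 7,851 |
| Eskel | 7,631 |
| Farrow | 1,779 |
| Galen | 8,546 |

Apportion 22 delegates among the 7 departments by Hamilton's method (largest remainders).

Arden 1, Brisco 5, Carrow 6, Dorne 3, Eskel 3, Farrow 1, Galen 3

Standard divisor: 55309 ÷ 22 ≈ 2514.045.
Standard quotas: Arden 1.0795, Brisco 5.2537, Carrow 5.4017, Dorne 3.1229, Eskel 3.0353, Farrow 0.7076, Galen 3.3993.
Lower quotas: Arden 1, Brisco 5, Carrow 5, Dorne 3, Eskel 3, Farrow 0, Galen 3 (sum 20, leaving 2 seats).
Remainders in descending order: Farrow 0.7076, Carrow 0.4017, Galen 0.3993, Brisco 0.2537, Dorne 0.1229, Arden 0.0795, Eskel 0.0353.
Largest remainders: Farrow, Carrow receive the extra seats.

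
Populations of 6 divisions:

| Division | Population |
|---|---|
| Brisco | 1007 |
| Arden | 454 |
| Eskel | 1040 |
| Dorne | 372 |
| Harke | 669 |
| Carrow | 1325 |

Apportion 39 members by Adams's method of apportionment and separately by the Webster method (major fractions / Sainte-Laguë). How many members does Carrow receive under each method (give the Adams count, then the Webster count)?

10 and 11

Adams: Brisco 8, Arden 4, Eskel 8, Dorne 3, Harke 6, Carrow 10.
Webster: Brisco 8, Arden 4, Eskel 8, Dorne 3, Harke 5, Carrow 11.
Carrow gets 10 under Adams and 11 under Webster.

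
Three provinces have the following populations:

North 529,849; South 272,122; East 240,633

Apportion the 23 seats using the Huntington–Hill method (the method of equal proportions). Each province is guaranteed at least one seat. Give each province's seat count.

With divisor 45025: modified quotas North 11.768, South 6.044, East 5.344.
Geometric-mean thresholds: North √(11·12)=11.489, South √(6·7)=6.481, East √(5·6)=5.477.
Each quota rounded against its threshold gives North 12, South 6, East 5 (total 23).

North 12; South 6; East 5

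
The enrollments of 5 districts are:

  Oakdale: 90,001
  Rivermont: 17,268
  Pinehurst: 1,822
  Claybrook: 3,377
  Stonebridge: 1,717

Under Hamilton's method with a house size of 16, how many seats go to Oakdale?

13

The standard divisor is 114185/16 ≈ 7136.562.
Standard quotas: Oakdale 12.6113, Rivermont 2.4197, Pinehurst 0.2553, Claybrook 0.4732, Stonebridge 0.2406.
Lower quotas: Oakdale 12, Rivermont 2, Pinehurst 0, Claybrook 0, Stonebridge 0 (sum 14, leaving 2 seats).
Remainders in descending order: Oakdale 0.6113, Claybrook 0.4732, Rivermont 0.4197, Pinehurst 0.2553, Stonebridge 0.2406.
Largest remainders: Oakdale, Claybrook receive the extra seats.
Oakdale receives 13.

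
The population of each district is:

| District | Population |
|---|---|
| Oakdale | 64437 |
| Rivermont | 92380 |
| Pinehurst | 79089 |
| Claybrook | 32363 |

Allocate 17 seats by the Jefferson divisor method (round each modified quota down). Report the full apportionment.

Standard divisor 268269/17 ≈ 15780.529; standard quotas: Oakdale 4.083, Rivermont 5.854, Pinehurst 5.012, Claybrook 2.051.
Rounding down gives 4, 5, 5, 2 = 16 seats, so the divisor must be adjusted.
With modified divisor 14300: modified quotas Oakdale 4.506, Rivermont 6.460, Pinehurst 5.531, Claybrook 2.263.
Rounding down: Oakdale 4, Rivermont 6, Pinehurst 5, Claybrook 2 (total 17).

Oakdale: 4; Rivermont: 6; Pinehurst: 5; Claybrook: 2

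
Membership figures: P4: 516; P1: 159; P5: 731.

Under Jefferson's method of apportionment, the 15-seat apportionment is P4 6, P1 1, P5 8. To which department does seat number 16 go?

Priority for the next seat is population ÷ (current seats + 1).
Priorities: P4 73.714, P1 79.500, P5 81.222.
Highest priority: P5.

P5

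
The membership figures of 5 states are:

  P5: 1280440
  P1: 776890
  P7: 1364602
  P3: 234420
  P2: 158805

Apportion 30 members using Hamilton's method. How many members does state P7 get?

11

Total 3815157; standard divisor 3815157/30 ≈ 127171.9.
Standard quotas: P5 10.0686, P1 6.1090, P7 10.7304, P3 1.8433, P2 1.2487.
Lower quotas: P5 10, P1 6, P7 10, P3 1, P2 1 (sum 28, leaving 2 seats).
Remainders in descending order: P3 0.8433, P7 0.7304, P2 0.2487, P1 0.1090, P5 0.0686.
Largest remainders: P3, P7 receive the extra seats.
P7 receives 11.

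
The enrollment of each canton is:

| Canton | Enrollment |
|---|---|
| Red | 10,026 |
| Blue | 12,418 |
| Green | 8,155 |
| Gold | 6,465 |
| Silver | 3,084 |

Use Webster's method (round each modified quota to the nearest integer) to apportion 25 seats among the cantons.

Red 6; Blue 8; Green 5; Gold 4; Silver 2

Standard divisor 40148/25 ≈ 1605.92; standard quotas: Red 6.243, Blue 7.733, Green 5.078, Gold 4.026, Silver 1.920.
Rounding to the nearest integer gives Red 6, Blue 8, Green 5, Gold 4, Silver 2 — total 25, matching the house size, so no adjustment is needed.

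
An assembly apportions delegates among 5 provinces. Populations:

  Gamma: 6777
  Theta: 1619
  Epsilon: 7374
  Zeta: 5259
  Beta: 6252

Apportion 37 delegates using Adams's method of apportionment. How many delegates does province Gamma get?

Standard divisor 27281/37 ≈ 737.324; standard quotas: Gamma 9.191, Theta 2.196, Epsilon 10.001, Zeta 7.133, Beta 8.479.
Rounding up gives 10, 3, 11, 8, 9 = 41 seats, so the divisor must be adjusted.
With modified divisor 800: modified quotas Gamma 8.471, Theta 2.024, Epsilon 9.217, Zeta 6.574, Beta 7.815.
Rounding up: Gamma 9, Theta 3, Epsilon 10, Zeta 7, Beta 8 (total 37).
Gamma receives 9.

9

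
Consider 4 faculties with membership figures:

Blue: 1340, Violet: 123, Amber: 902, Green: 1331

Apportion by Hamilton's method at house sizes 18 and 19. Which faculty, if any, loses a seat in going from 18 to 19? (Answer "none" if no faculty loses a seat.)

Violet

At 18 seats: Blue 7, Violet 1, Amber 4, Green 6.
At 19 seats: Blue 7, Violet 0, Amber 5, Green 7.
Violet drops from 1 to 0.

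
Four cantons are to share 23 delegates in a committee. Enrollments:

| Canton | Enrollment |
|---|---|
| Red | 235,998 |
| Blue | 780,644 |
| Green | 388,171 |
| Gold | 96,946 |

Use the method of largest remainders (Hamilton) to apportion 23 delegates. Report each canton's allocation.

The standard divisor is 1501759/23 ≈ 65293.87.
Standard quotas: Red 3.6144, Blue 11.9559, Green 5.9450, Gold 1.4848.
Lower quotas: Red 3, Blue 11, Green 5, Gold 1 (sum 20, leaving 3 seats).
Remainders in descending order: Blue 0.9559, Green 0.9450, Red 0.6144, Gold 0.4848.
Largest remainders: Blue, Green, Red receive the extra seats.

Red 4, Blue 12, Green 6, Gold 1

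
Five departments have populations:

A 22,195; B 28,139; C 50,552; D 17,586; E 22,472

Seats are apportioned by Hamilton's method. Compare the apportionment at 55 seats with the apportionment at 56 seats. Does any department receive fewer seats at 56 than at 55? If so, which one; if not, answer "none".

At 55 seats: A 8, B 11, C 20, D 7, E 9.
At 56 seats: A 9, B 11, C 20, D 7, E 9.
No department's allocation decreased.

none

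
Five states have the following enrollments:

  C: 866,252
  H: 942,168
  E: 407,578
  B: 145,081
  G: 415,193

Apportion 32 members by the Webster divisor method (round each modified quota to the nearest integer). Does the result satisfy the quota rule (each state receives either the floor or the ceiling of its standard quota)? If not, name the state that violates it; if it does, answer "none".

Standard quotas: C 9.985, H 10.860, E 4.698, B 1.672, G 4.786.
Webster allocation: C 10, H 10, E 5, B 2, G 5.
Every allocation lies between the lower and upper quota.

none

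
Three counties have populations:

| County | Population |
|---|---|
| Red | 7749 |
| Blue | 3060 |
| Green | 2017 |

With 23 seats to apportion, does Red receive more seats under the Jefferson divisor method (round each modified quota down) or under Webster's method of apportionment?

Jefferson: Red 15, Blue 5, Green 3.
Webster: Red 14, Blue 5, Green 4.
Red gets 15 under Jefferson and 14 under Webster.

Jefferson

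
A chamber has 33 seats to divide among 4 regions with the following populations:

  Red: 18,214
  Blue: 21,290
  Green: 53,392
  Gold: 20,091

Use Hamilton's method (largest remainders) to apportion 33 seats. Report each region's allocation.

Red 5, Blue 6, Green 16, Gold 6

The standard divisor is 112987/33 ≈ 3423.848.
Standard quotas: Red 5.3197, Blue 6.2181, Green 15.5941, Gold 5.8680.
Lower quotas: Red 5, Blue 6, Green 15, Gold 5 (sum 31, leaving 2 seats).
Remainders in descending order: Gold 0.8680, Green 0.5941, Red 0.3197, Blue 0.2181.
Largest remainders: Gold, Green receive the extra seats.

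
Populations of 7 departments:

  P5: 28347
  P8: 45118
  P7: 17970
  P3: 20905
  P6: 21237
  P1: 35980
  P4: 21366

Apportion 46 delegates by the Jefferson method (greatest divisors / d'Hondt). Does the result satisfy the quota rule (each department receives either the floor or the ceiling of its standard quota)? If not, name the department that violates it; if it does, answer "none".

none

Standard quotas: P5 6.830, P8 10.870, P7 4.330, P3 5.037, P6 5.117, P1 8.669, P4 5.148.
Jefferson allocation: P5 7, P8 11, P7 4, P3 5, P6 5, P1 9, P4 5.
Every allocation lies between the lower and upper quota.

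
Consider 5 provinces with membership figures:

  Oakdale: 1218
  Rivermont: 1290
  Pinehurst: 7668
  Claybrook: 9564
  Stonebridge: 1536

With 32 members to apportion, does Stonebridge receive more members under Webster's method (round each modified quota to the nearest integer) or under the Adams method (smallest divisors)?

Adams

Webster: Oakdale 2, Rivermont 2, Pinehurst 12, Claybrook 14, Stonebridge 2.
Adams: Oakdale 2, Rivermont 2, Pinehurst 11, Claybrook 14, Stonebridge 3.
Stonebridge gets 2 under Webster and 3 under Adams.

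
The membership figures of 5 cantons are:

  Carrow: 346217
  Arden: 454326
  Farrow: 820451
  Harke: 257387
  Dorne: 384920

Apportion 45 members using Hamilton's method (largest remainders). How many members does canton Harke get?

Standard divisor: 2263301 ÷ 45 ≈ 50295.578.
Standard quotas: Carrow 6.8836, Arden 9.0331, Farrow 16.3126, Harke 5.1175, Dorne 7.6532.
Lower quotas: Carrow 6, Arden 9, Farrow 16, Harke 5, Dorne 7 (sum 43, leaving 2 seats).
Remainders in descending order: Carrow 0.8836, Dorne 0.6532, Farrow 0.3126, Harke 0.1175, Arden 0.0331.
The surplus seats go to Carrow, Dorne.
Harke receives 5.

5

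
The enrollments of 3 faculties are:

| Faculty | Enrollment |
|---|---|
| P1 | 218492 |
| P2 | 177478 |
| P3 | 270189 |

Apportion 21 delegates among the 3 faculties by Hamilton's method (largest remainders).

The standard divisor is 666159/21 ≈ 31721.857.
Standard quotas: P1 6.8877, P2 5.5948, P3 8.5174.
Lower quotas: P1 6, P2 5, P3 8 (sum 19, leaving 2 seats).
Remainders in descending order: P1 0.8877, P2 0.5948, P3 0.5174.
Largest remainders: P1, P2 receive the extra seats.

P1 7, P2 6, P3 8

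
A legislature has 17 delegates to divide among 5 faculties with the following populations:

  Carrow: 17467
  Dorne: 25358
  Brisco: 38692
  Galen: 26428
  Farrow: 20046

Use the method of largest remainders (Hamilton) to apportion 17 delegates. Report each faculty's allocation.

Carrow=2, Dorne=3, Brisco=5, Galen=4, Farrow=3

Total 127991; standard divisor 127991/17 ≈ 7528.882.
Standard quotas: Carrow 2.3200, Dorne 3.3681, Brisco 5.1391, Galen 3.5102, Farrow 2.6625.
Lower quotas: Carrow 2, Dorne 3, Brisco 5, Galen 3, Farrow 2 (sum 15, leaving 2 seats).
Remainders in descending order: Farrow 0.6625, Galen 0.5102, Dorne 0.3681, Carrow 0.3200, Brisco 0.1391.
The surplus seats go to Farrow, Galen.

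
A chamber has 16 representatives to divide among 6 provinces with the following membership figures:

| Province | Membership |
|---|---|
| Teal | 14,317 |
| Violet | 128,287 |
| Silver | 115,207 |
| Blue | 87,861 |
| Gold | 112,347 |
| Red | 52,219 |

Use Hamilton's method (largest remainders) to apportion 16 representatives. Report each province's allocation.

Total 510238; standard divisor 510238/16 ≈ 31889.875.
Standard quotas: Teal 0.4490, Violet 4.0228, Silver 3.6127, Blue 2.7551, Gold 3.5230, Red 1.6375.
Lower quotas: Teal 0, Violet 4, Silver 3, Blue 2, Gold 3, Red 1 (sum 13, leaving 3 seats).
Remainders in descending order: Blue 0.7551, Red 0.6375, Silver 0.6127, Gold 0.5230, Teal 0.4490, Violet 0.0228.
Largest remainders: Blue, Red, Silver receive the extra seats.

Teal=0; Violet=4; Silver=4; Blue=3; Gold=3; Red=2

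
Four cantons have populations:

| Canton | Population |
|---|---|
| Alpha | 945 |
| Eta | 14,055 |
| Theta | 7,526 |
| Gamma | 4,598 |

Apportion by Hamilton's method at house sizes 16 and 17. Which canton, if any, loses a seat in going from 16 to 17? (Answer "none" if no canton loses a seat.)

At 16 seats: Alpha 1, Eta 8, Theta 4, Gamma 3.
At 17 seats: Alpha 0, Eta 9, Theta 5, Gamma 3.
Alpha drops from 1 to 0.

Alpha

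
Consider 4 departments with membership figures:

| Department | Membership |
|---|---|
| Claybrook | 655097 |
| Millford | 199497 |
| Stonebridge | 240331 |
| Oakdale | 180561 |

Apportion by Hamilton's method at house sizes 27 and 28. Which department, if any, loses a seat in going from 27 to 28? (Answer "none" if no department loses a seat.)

At 27 seats: Claybrook 14, Millford 4, Stonebridge 5, Oakdale 4.
At 28 seats: Claybrook 15, Millford 4, Stonebridge 5, Oakdale 4.
No department's allocation decreased.

none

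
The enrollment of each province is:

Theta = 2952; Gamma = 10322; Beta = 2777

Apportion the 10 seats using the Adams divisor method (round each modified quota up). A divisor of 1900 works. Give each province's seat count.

Theta=2; Gamma=6; Beta=2

With modified divisor 1900: modified quotas Theta 1.554, Gamma 5.433, Beta 1.462.
Rounding up: Theta 2, Gamma 6, Beta 2 (total 10).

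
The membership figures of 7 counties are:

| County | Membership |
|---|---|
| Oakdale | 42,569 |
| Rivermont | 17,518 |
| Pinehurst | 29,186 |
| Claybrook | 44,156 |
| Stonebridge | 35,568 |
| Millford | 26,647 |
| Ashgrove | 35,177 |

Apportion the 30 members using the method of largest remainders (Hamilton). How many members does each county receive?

Oakdale 5; Rivermont 2; Pinehurst 4; Claybrook 6; Stonebridge 5; Millford 3; Ashgrove 5

Total 230821; standard divisor 230821/30 ≈ 7694.033.
Standard quotas: Oakdale 5.5327, Rivermont 2.2768, Pinehurst 3.7933, Claybrook 5.7390, Stonebridge 4.6228, Millford 3.4633, Ashgrove 4.5720.
Lower quotas: Oakdale 5, Rivermont 2, Pinehurst 3, Claybrook 5, Stonebridge 4, Millford 3, Ashgrove 4 (sum 26, leaving 4 seats).
Remainders in descending order: Pinehurst 0.7933, Claybrook 0.7390, Stonebridge 0.6228, Ashgrove 0.5720, Oakdale 0.5327, Millford 0.4633, Rivermont 0.2768.
The surplus seats go to Pinehurst, Claybrook, Stonebridge, Ashgrove.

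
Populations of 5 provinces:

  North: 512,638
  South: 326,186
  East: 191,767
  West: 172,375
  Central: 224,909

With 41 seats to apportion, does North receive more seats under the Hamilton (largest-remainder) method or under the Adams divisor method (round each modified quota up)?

Hamilton: North 15, South 9, East 6, West 5, Central 6.
Adams: North 14, South 9, East 6, West 5, Central 7.
North gets 15 under Hamilton and 14 under Adams.

Hamilton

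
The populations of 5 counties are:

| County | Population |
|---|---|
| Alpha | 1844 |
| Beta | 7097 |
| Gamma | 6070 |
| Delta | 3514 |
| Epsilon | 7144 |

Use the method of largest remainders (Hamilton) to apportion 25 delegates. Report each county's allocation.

The standard divisor is 25669/25 ≈ 1026.76.
Standard quotas: Alpha 1.7959, Beta 6.9120, Gamma 5.9118, Delta 3.4224, Epsilon 6.9578.
Lower quotas: Alpha 1, Beta 6, Gamma 5, Delta 3, Epsilon 6 (sum 21, leaving 4 seats).
Remainders in descending order: Epsilon 0.9578, Beta 0.9120, Gamma 0.9118, Alpha 0.7959, Delta 0.4224.
Largest remainders: Epsilon, Beta, Gamma, Alpha receive the extra seats.

Alpha 2, Beta 7, Gamma 6, Delta 3, Epsilon 7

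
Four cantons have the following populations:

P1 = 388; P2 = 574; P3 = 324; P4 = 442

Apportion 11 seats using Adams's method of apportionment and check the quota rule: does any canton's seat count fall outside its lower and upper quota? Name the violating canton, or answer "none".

Standard quotas: P1 2.470, P2 3.654, P3 2.062, P4 2.814.
Adams allocation: P1 3, P2 3, P3 2, P4 3.
Every allocation lies between the lower and upper quota.

none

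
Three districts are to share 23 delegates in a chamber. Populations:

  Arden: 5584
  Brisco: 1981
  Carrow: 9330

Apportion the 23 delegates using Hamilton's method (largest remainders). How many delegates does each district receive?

Arden=7, Brisco=3, Carrow=13

The standard divisor is 16895/23 ≈ 734.565.
Standard quotas: Arden 7.6018, Brisco 2.6968, Carrow 12.7014.
Lower quotas: Arden 7, Brisco 2, Carrow 12 (sum 21, leaving 2 seats).
Remainders in descending order: Carrow 0.7014, Brisco 0.6968, Arden 0.6018.
Largest remainders: Carrow, Brisco receive the extra seats.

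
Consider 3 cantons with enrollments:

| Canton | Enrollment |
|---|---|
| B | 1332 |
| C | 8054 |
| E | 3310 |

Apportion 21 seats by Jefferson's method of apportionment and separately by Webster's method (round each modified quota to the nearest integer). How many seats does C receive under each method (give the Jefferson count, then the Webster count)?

14 and 13

Jefferson: B 2, C 14, E 5.
Webster: B 2, C 13, E 6.
C gets 14 under Jefferson and 13 under Webster.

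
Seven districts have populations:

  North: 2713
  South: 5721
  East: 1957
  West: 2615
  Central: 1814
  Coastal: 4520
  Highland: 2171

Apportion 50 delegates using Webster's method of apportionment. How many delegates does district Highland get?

Standard divisor 21511/50 ≈ 430.22; standard quotas: North 6.306, South 13.298, East 4.549, West 6.078, Central 4.216, Coastal 10.506, Highland 5.046.
Rounding to the nearest integer gives North 6, South 13, East 5, West 6, Central 4, Coastal 11, Highland 5 — total 50, matching the house size, so no adjustment is needed.
Highland receives 5.

5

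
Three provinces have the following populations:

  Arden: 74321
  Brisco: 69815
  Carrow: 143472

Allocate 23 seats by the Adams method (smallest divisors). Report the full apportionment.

Standard divisor 287608/23 ≈ 12504.696; standard quotas: Arden 5.943, Brisco 5.583, Carrow 11.473.
Rounding up gives 6, 6, 12 = 24 seats, so the divisor must be adjusted.
With modified divisor 13500: modified quotas Arden 5.505, Brisco 5.171, Carrow 10.628.
Rounding up: Arden 6, Brisco 6, Carrow 11 (total 23).

Arden: 6, Brisco: 6, Carrow: 11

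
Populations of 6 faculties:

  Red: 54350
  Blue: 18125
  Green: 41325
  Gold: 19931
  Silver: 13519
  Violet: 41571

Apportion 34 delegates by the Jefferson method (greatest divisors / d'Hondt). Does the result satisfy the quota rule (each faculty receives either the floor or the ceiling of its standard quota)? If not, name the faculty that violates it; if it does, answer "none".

Standard quotas: Red 9.787, Blue 3.264, Green 7.441, Gold 3.589, Silver 2.434, Violet 7.485.
Jefferson allocation: Red 10, Blue 3, Green 8, Gold 3, Silver 2, Violet 8.
Every allocation lies between the lower and upper quota.

none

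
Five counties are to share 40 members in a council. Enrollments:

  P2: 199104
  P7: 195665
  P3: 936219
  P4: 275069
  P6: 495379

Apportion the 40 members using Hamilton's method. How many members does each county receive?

P2=4, P7=4, P3=18, P4=5, P6=9

Total 2101436; standard divisor 2101436/40 ≈ 52535.9.
Standard quotas: P2 3.7899, P7 3.7244, P3 17.8206, P4 5.2358, P6 9.4293.
Lower quotas: P2 3, P7 3, P3 17, P4 5, P6 9 (sum 37, leaving 3 seats).
Remainders in descending order: P3 0.8206, P2 0.7899, P7 0.7244, P6 0.4293, P4 0.2358.
The surplus seats go to P3, P2, P7.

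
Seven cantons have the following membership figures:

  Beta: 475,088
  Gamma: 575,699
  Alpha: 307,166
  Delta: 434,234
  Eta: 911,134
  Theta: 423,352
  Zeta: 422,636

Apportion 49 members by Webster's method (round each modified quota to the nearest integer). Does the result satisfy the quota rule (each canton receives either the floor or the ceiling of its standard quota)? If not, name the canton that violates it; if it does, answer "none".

Standard quotas: Beta 6.559, Gamma 7.948, Alpha 4.241, Delta 5.995, Eta 12.579, Theta 5.845, Zeta 5.835.
Webster allocation: Beta 7, Gamma 8, Alpha 4, Delta 6, Eta 12, Theta 6, Zeta 6.
Every allocation lies between the lower and upper quota.

none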